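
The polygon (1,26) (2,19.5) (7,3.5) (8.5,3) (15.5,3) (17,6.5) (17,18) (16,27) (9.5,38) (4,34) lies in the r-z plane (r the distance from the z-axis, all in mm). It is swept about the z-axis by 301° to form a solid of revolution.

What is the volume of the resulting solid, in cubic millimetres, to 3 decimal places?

Profile (r,z), 10 vertices: (1,26) (2,19.5) (7,3.5) (8.5,3) (15.5,3) (17,6.5) (17,18) (16,27) (9.5,38) (4,34)
edge 0: (1,26)→(2,19.5)  cross = 1·19.5 − 2·26 = -32.5000; (r_i+r_j)·cross = 3·-32.5000 = -97.5000
edge 1: (2,19.5)→(7,3.5)  cross = 2·3.5 − 7·19.5 = -129.5000; (r_i+r_j)·cross = 9·-129.5000 = -1165.5000
edge 2: (7,3.5)→(8.5,3)  cross = 7·3 − 8.5·3.5 = -8.7500; (r_i+r_j)·cross = 15.5·-8.7500 = -135.6250
edge 3: (8.5,3)→(15.5,3)  cross = 8.5·3 − 15.5·3 = -21.0000; (r_i+r_j)·cross = 24·-21.0000 = -504.0000
edge 4: (15.5,3)→(17,6.5)  cross = 15.5·6.5 − 17·3 = 49.7500; (r_i+r_j)·cross = 32.5·49.7500 = 1616.8750
edge 5: (17,6.5)→(17,18)  cross = 17·18 − 17·6.5 = 195.5000; (r_i+r_j)·cross = 34·195.5000 = 6647.0000
edge 6: (17,18)→(16,27)  cross = 17·27 − 16·18 = 171.0000; (r_i+r_j)·cross = 33·171.0000 = 5643.0000
edge 7: (16,27)→(9.5,38)  cross = 16·38 − 9.5·27 = 351.5000; (r_i+r_j)·cross = 25.5·351.5000 = 8963.2500
edge 8: (9.5,38)→(4,34)  cross = 9.5·34 − 4·38 = 171.0000; (r_i+r_j)·cross = 13.5·171.0000 = 2308.5000
edge 9: (4,34)→(1,26)  cross = 4·26 − 1·34 = 70.0000; (r_i+r_j)·cross = 5·70.0000 = 350.0000
Σcross = 817.0000 → A = |Σcross|/2 = 408.5000 mm²
Σ(r_i+r_j)·cross = 23626.0000 → first moment M = |Σ|/6 = 3937.6667
R_c = M/A = 3937.6667/408.5000 = 9.6393 mm
θ = 301° = 5.253441 rad
V = θ·R_c·A = 5.253441·9.6393·408.5000 = 20686.300 mm³

Volume = 20686.300 mm³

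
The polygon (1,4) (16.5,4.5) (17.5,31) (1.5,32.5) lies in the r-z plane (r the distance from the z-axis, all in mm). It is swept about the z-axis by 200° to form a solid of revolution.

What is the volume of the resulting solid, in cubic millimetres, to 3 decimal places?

Profile (r,z), 4 vertices: (1,4) (16.5,4.5) (17.5,31) (1.5,32.5)
edge 0: (1,4)→(16.5,4.5)  cross = 1·4.5 − 16.5·4 = -61.5000; (r_i+r_j)·cross = 17.5·-61.5000 = -1076.2500
edge 1: (16.5,4.5)→(17.5,31)  cross = 16.5·31 − 17.5·4.5 = 432.7500; (r_i+r_j)·cross = 34·432.7500 = 14713.5000
edge 2: (17.5,31)→(1.5,32.5)  cross = 17.5·32.5 − 1.5·31 = 522.2500; (r_i+r_j)·cross = 19·522.2500 = 9922.7500
edge 3: (1.5,32.5)→(1,4)  cross = 1.5·4 − 1·32.5 = -26.5000; (r_i+r_j)·cross = 2.5·-26.5000 = -66.2500
Σcross = 867.0000 → A = |Σcross|/2 = 433.5000 mm²
Σ(r_i+r_j)·cross = 23493.7500 → first moment M = |Σ|/6 = 3915.6250
R_c = M/A = 3915.6250/433.5000 = 9.0326 mm
θ = 200° = 3.490659 rad
V = θ·R_c·A = 3.490659·9.0326·433.5000 = 13668.110 mm³

Volume = 13668.110 mm³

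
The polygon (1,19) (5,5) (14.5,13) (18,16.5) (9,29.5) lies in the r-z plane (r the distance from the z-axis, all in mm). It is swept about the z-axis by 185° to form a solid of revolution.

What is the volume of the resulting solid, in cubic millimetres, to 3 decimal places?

Profile (r,z), 5 vertices: (1,19) (5,5) (14.5,13) (18,16.5) (9,29.5)
edge 0: (1,19)→(5,5)  cross = 1·5 − 5·19 = -90.0000; (r_i+r_j)·cross = 6·-90.0000 = -540.0000
edge 1: (5,5)→(14.5,13)  cross = 5·13 − 14.5·5 = -7.5000; (r_i+r_j)·cross = 19.5·-7.5000 = -146.2500
edge 2: (14.5,13)→(18,16.5)  cross = 14.5·16.5 − 18·13 = 5.2500; (r_i+r_j)·cross = 32.5·5.2500 = 170.6250
edge 3: (18,16.5)→(9,29.5)  cross = 18·29.5 − 9·16.5 = 382.5000; (r_i+r_j)·cross = 27·382.5000 = 10327.5000
edge 4: (9,29.5)→(1,19)  cross = 9·19 − 1·29.5 = 141.5000; (r_i+r_j)·cross = 10·141.5000 = 1415.0000
Σcross = 431.7500 → A = |Σcross|/2 = 215.8750 mm²
Σ(r_i+r_j)·cross = 11226.8750 → first moment M = |Σ|/6 = 1871.1458
R_c = M/A = 1871.1458/215.8750 = 8.6677 mm
θ = 185° = 3.228859 rad
V = θ·R_c·A = 3.228859·8.6677·215.8750 = 6041.666 mm³

Volume = 6041.666 mm³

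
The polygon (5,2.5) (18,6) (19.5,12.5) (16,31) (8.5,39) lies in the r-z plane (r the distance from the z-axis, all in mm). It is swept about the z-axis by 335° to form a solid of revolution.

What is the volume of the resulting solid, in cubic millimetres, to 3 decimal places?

Volume = 23924.713 mm³

Profile (r,z), 5 vertices: (5,2.5) (18,6) (19.5,12.5) (16,31) (8.5,39)
edge 0: (5,2.5)→(18,6)  cross = 5·6 − 18·2.5 = -15.0000; (r_i+r_j)·cross = 23·-15.0000 = -345.0000
edge 1: (18,6)→(19.5,12.5)  cross = 18·12.5 − 19.5·6 = 108.0000; (r_i+r_j)·cross = 37.5·108.0000 = 4050.0000
edge 2: (19.5,12.5)→(16,31)  cross = 19.5·31 − 16·12.5 = 404.5000; (r_i+r_j)·cross = 35.5·404.5000 = 14359.7500
edge 3: (16,31)→(8.5,39)  cross = 16·39 − 8.5·31 = 360.5000; (r_i+r_j)·cross = 24.5·360.5000 = 8832.2500
edge 4: (8.5,39)→(5,2.5)  cross = 8.5·2.5 − 5·39 = -173.7500; (r_i+r_j)·cross = 13.5·-173.7500 = -2345.6250
Σcross = 684.2500 → A = |Σcross|/2 = 342.1250 mm²
Σ(r_i+r_j)·cross = 24551.3750 → first moment M = |Σ|/6 = 4091.8958
R_c = M/A = 4091.8958/342.1250 = 11.9602 mm
θ = 335° = 5.846853 rad
V = θ·R_c·A = 5.846853·11.9602·342.1250 = 23924.713 mm³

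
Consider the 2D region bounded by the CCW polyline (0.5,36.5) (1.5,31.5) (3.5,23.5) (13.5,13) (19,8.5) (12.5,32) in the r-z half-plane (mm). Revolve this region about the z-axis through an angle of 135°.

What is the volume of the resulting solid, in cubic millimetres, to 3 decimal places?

Profile (r,z), 6 vertices: (0.5,36.5) (1.5,31.5) (3.5,23.5) (13.5,13) (19,8.5) (12.5,32)
edge 0: (0.5,36.5)→(1.5,31.5)  cross = 0.5·31.5 − 1.5·36.5 = -39.0000; (r_i+r_j)·cross = 2·-39.0000 = -78.0000
edge 1: (1.5,31.5)→(3.5,23.5)  cross = 1.5·23.5 − 3.5·31.5 = -75.0000; (r_i+r_j)·cross = 5·-75.0000 = -375.0000
edge 2: (3.5,23.5)→(13.5,13)  cross = 3.5·13 − 13.5·23.5 = -271.7500; (r_i+r_j)·cross = 17·-271.7500 = -4619.7500
edge 3: (13.5,13)→(19,8.5)  cross = 13.5·8.5 − 19·13 = -132.2500; (r_i+r_j)·cross = 32.5·-132.2500 = -4298.1250
edge 4: (19,8.5)→(12.5,32)  cross = 19·32 − 12.5·8.5 = 501.7500; (r_i+r_j)·cross = 31.5·501.7500 = 15805.1250
edge 5: (12.5,32)→(0.5,36.5)  cross = 12.5·36.5 − 0.5·32 = 440.2500; (r_i+r_j)·cross = 13·440.2500 = 5723.2500
Σcross = 424.0000 → A = |Σcross|/2 = 212.0000 mm²
Σ(r_i+r_j)·cross = 12157.5000 → first moment M = |Σ|/6 = 2026.2500
R_c = M/A = 2026.2500/212.0000 = 9.5578 mm
θ = 135° = 2.356194 rad
V = θ·R_c·A = 2.356194·9.5578·212.0000 = 4774.239 mm³

Volume = 4774.239 mm³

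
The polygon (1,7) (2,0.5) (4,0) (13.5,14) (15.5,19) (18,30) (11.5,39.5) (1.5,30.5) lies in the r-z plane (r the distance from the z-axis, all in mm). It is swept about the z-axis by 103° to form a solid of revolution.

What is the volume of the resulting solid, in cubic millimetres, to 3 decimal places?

Volume = 6211.016 mm³

Profile (r,z), 8 vertices: (1,7) (2,0.5) (4,0) (13.5,14) (15.5,19) (18,30) (11.5,39.5) (1.5,30.5)
edge 0: (1,7)→(2,0.5)  cross = 1·0.5 − 2·7 = -13.5000; (r_i+r_j)·cross = 3·-13.5000 = -40.5000
edge 1: (2,0.5)→(4,0)  cross = 2·0 − 4·0.5 = -2.0000; (r_i+r_j)·cross = 6·-2.0000 = -12.0000
edge 2: (4,0)→(13.5,14)  cross = 4·14 − 13.5·0 = 56.0000; (r_i+r_j)·cross = 17.5·56.0000 = 980.0000
edge 3: (13.5,14)→(15.5,19)  cross = 13.5·19 − 15.5·14 = 39.5000; (r_i+r_j)·cross = 29·39.5000 = 1145.5000
edge 4: (15.5,19)→(18,30)  cross = 15.5·30 − 18·19 = 123.0000; (r_i+r_j)·cross = 33.5·123.0000 = 4120.5000
edge 5: (18,30)→(11.5,39.5)  cross = 18·39.5 − 11.5·30 = 366.0000; (r_i+r_j)·cross = 29.5·366.0000 = 10797.0000
edge 6: (11.5,39.5)→(1.5,30.5)  cross = 11.5·30.5 − 1.5·39.5 = 291.5000; (r_i+r_j)·cross = 13·291.5000 = 3789.5000
edge 7: (1.5,30.5)→(1,7)  cross = 1.5·7 − 1·30.5 = -20.0000; (r_i+r_j)·cross = 2.5·-20.0000 = -50.0000
Σcross = 840.5000 → A = |Σcross|/2 = 420.2500 mm²
Σ(r_i+r_j)·cross = 20730.0000 → first moment M = |Σ|/6 = 3455.0000
R_c = M/A = 3455.0000/420.2500 = 8.2213 mm
θ = 103° = 1.797689 rad
V = θ·R_c·A = 1.797689·8.2213·420.2500 = 6211.016 mm³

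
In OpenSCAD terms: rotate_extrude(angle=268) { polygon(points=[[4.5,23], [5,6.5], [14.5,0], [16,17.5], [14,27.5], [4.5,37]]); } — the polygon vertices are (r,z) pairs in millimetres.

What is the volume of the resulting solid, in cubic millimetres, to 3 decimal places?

Volume = 13770.118 mm³

Profile (r,z), 6 vertices: (4.5,23) (5,6.5) (14.5,0) (16,17.5) (14,27.5) (4.5,37)
edge 0: (4.5,23)→(5,6.5)  cross = 4.5·6.5 − 5·23 = -85.7500; (r_i+r_j)·cross = 9.5·-85.7500 = -814.6250
edge 1: (5,6.5)→(14.5,0)  cross = 5·0 − 14.5·6.5 = -94.2500; (r_i+r_j)·cross = 19.5·-94.2500 = -1837.8750
edge 2: (14.5,0)→(16,17.5)  cross = 14.5·17.5 − 16·0 = 253.7500; (r_i+r_j)·cross = 30.5·253.7500 = 7739.3750
edge 3: (16,17.5)→(14,27.5)  cross = 16·27.5 − 14·17.5 = 195.0000; (r_i+r_j)·cross = 30·195.0000 = 5850.0000
edge 4: (14,27.5)→(4.5,37)  cross = 14·37 − 4.5·27.5 = 394.2500; (r_i+r_j)·cross = 18.5·394.2500 = 7293.6250
edge 5: (4.5,37)→(4.5,23)  cross = 4.5·23 − 4.5·37 = -63.0000; (r_i+r_j)·cross = 9·-63.0000 = -567.0000
Σcross = 600.0000 → A = |Σcross|/2 = 300.0000 mm²
Σ(r_i+r_j)·cross = 17663.5000 → first moment M = |Σ|/6 = 2943.9167
R_c = M/A = 2943.9167/300.0000 = 9.8131 mm
θ = 268° = 4.677482 rad
V = θ·R_c·A = 4.677482·9.8131·300.0000 = 13770.118 mm³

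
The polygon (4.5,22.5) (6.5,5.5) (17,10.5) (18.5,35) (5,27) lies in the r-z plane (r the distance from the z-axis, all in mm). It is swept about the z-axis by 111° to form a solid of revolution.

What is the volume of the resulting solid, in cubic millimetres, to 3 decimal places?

Profile (r,z), 5 vertices: (4.5,22.5) (6.5,5.5) (17,10.5) (18.5,35) (5,27)
edge 0: (4.5,22.5)→(6.5,5.5)  cross = 4.5·5.5 − 6.5·22.5 = -121.5000; (r_i+r_j)·cross = 11·-121.5000 = -1336.5000
edge 1: (6.5,5.5)→(17,10.5)  cross = 6.5·10.5 − 17·5.5 = -25.2500; (r_i+r_j)·cross = 23.5·-25.2500 = -593.3750
edge 2: (17,10.5)→(18.5,35)  cross = 17·35 − 18.5·10.5 = 400.7500; (r_i+r_j)·cross = 35.5·400.7500 = 14226.6250
edge 3: (18.5,35)→(5,27)  cross = 18.5·27 − 5·35 = 324.5000; (r_i+r_j)·cross = 23.5·324.5000 = 7625.7500
edge 4: (5,27)→(4.5,22.5)  cross = 5·22.5 − 4.5·27 = -9.0000; (r_i+r_j)·cross = 9.5·-9.0000 = -85.5000
Σcross = 569.5000 → A = |Σcross|/2 = 284.7500 mm²
Σ(r_i+r_j)·cross = 19837.0000 → first moment M = |Σ|/6 = 3306.1667
R_c = M/A = 3306.1667/284.7500 = 11.6108 mm
θ = 111° = 1.937315 rad
V = θ·R_c·A = 1.937315·11.6108·284.7500 = 6405.088 mm³

Volume = 6405.088 mm³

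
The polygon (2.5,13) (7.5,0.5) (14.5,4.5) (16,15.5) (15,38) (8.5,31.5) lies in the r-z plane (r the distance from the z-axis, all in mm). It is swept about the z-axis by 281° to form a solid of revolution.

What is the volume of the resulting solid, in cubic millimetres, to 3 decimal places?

Volume = 16170.032 mm³

Profile (r,z), 6 vertices: (2.5,13) (7.5,0.5) (14.5,4.5) (16,15.5) (15,38) (8.5,31.5)
edge 0: (2.5,13)→(7.5,0.5)  cross = 2.5·0.5 − 7.5·13 = -96.2500; (r_i+r_j)·cross = 10·-96.2500 = -962.5000
edge 1: (7.5,0.5)→(14.5,4.5)  cross = 7.5·4.5 − 14.5·0.5 = 26.5000; (r_i+r_j)·cross = 22·26.5000 = 583.0000
edge 2: (14.5,4.5)→(16,15.5)  cross = 14.5·15.5 − 16·4.5 = 152.7500; (r_i+r_j)·cross = 30.5·152.7500 = 4658.8750
edge 3: (16,15.5)→(15,38)  cross = 16·38 − 15·15.5 = 375.5000; (r_i+r_j)·cross = 31·375.5000 = 11640.5000
edge 4: (15,38)→(8.5,31.5)  cross = 15·31.5 − 8.5·38 = 149.5000; (r_i+r_j)·cross = 23.5·149.5000 = 3513.2500
edge 5: (8.5,31.5)→(2.5,13)  cross = 8.5·13 − 2.5·31.5 = 31.7500; (r_i+r_j)·cross = 11·31.7500 = 349.2500
Σcross = 639.7500 → A = |Σcross|/2 = 319.8750 mm²
Σ(r_i+r_j)·cross = 19782.3750 → first moment M = |Σ|/6 = 3297.0625
R_c = M/A = 3297.0625/319.8750 = 10.3073 mm
θ = 281° = 4.904375 rad
V = θ·R_c·A = 4.904375·10.3073·319.8750 = 16170.032 mm³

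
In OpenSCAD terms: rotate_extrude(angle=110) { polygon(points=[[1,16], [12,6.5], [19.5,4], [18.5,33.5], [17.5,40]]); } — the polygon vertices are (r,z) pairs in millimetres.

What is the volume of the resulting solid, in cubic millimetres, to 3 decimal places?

Volume = 8669.578 mm³

Profile (r,z), 5 vertices: (1,16) (12,6.5) (19.5,4) (18.5,33.5) (17.5,40)
edge 0: (1,16)→(12,6.5)  cross = 1·6.5 − 12·16 = -185.5000; (r_i+r_j)·cross = 13·-185.5000 = -2411.5000
edge 1: (12,6.5)→(19.5,4)  cross = 12·4 − 19.5·6.5 = -78.7500; (r_i+r_j)·cross = 31.5·-78.7500 = -2480.6250
edge 2: (19.5,4)→(18.5,33.5)  cross = 19.5·33.5 − 18.5·4 = 579.2500; (r_i+r_j)·cross = 38·579.2500 = 22011.5000
edge 3: (18.5,33.5)→(17.5,40)  cross = 18.5·40 − 17.5·33.5 = 153.7500; (r_i+r_j)·cross = 36·153.7500 = 5535.0000
edge 4: (17.5,40)→(1,16)  cross = 17.5·16 − 1·40 = 240.0000; (r_i+r_j)·cross = 18.5·240.0000 = 4440.0000
Σcross = 708.7500 → A = |Σcross|/2 = 354.3750 mm²
Σ(r_i+r_j)·cross = 27094.3750 → first moment M = |Σ|/6 = 4515.7292
R_c = M/A = 4515.7292/354.3750 = 12.7428 mm
θ = 110° = 1.919862 rad
V = θ·R_c·A = 1.919862·12.7428·354.3750 = 8669.578 mm³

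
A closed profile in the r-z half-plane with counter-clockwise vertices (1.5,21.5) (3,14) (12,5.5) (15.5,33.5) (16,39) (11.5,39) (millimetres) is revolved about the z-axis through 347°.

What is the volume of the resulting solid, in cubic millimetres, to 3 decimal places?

Profile (r,z), 6 vertices: (1.5,21.5) (3,14) (12,5.5) (15.5,33.5) (16,39) (11.5,39)
edge 0: (1.5,21.5)→(3,14)  cross = 1.5·14 − 3·21.5 = -43.5000; (r_i+r_j)·cross = 4.5·-43.5000 = -195.7500
edge 1: (3,14)→(12,5.5)  cross = 3·5.5 − 12·14 = -151.5000; (r_i+r_j)·cross = 15·-151.5000 = -2272.5000
edge 2: (12,5.5)→(15.5,33.5)  cross = 12·33.5 − 15.5·5.5 = 316.7500; (r_i+r_j)·cross = 27.5·316.7500 = 8710.6250
edge 3: (15.5,33.5)→(16,39)  cross = 15.5·39 − 16·33.5 = 68.5000; (r_i+r_j)·cross = 31.5·68.5000 = 2157.7500
edge 4: (16,39)→(11.5,39)  cross = 16·39 − 11.5·39 = 175.5000; (r_i+r_j)·cross = 27.5·175.5000 = 4826.2500
edge 5: (11.5,39)→(1.5,21.5)  cross = 11.5·21.5 − 1.5·39 = 188.7500; (r_i+r_j)·cross = 13·188.7500 = 2453.7500
Σcross = 554.5000 → A = |Σcross|/2 = 277.2500 mm²
Σ(r_i+r_j)·cross = 15680.1250 → first moment M = |Σ|/6 = 2613.3542
R_c = M/A = 2613.3542/277.2500 = 9.4260 mm
θ = 347° = 6.056293 rad
V = θ·R_c·A = 6.056293·9.4260·277.2500 = 15827.237 mm³

Volume = 15827.237 mm³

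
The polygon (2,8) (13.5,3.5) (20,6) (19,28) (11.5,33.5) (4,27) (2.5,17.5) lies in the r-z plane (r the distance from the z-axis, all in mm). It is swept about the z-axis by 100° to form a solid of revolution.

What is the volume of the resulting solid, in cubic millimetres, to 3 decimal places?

Profile (r,z), 7 vertices: (2,8) (13.5,3.5) (20,6) (19,28) (11.5,33.5) (4,27) (2.5,17.5)
edge 0: (2,8)→(13.5,3.5)  cross = 2·3.5 − 13.5·8 = -101.0000; (r_i+r_j)·cross = 15.5·-101.0000 = -1565.5000
edge 1: (13.5,3.5)→(20,6)  cross = 13.5·6 − 20·3.5 = 11.0000; (r_i+r_j)·cross = 33.5·11.0000 = 368.5000
edge 2: (20,6)→(19,28)  cross = 20·28 − 19·6 = 446.0000; (r_i+r_j)·cross = 39·446.0000 = 17394.0000
edge 3: (19,28)→(11.5,33.5)  cross = 19·33.5 − 11.5·28 = 314.5000; (r_i+r_j)·cross = 30.5·314.5000 = 9592.2500
edge 4: (11.5,33.5)→(4,27)  cross = 11.5·27 − 4·33.5 = 176.5000; (r_i+r_j)·cross = 15.5·176.5000 = 2735.7500
edge 5: (4,27)→(2.5,17.5)  cross = 4·17.5 − 2.5·27 = 2.5000; (r_i+r_j)·cross = 6.5·2.5000 = 16.2500
edge 6: (2.5,17.5)→(2,8)  cross = 2.5·8 − 2·17.5 = -15.0000; (r_i+r_j)·cross = 4.5·-15.0000 = -67.5000
Σcross = 834.5000 → A = |Σcross|/2 = 417.2500 mm²
Σ(r_i+r_j)·cross = 28473.7500 → first moment M = |Σ|/6 = 4745.6250
R_c = M/A = 4745.6250/417.2500 = 11.3736 mm
θ = 100° = 1.745329 rad
V = θ·R_c·A = 1.745329·11.3736·417.2500 = 8282.678 mm³

Volume = 8282.678 mm³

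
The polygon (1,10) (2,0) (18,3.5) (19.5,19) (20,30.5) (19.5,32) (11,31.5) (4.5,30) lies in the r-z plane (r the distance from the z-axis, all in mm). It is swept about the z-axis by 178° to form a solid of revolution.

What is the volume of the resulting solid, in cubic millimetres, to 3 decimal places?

Profile (r,z), 8 vertices: (1,10) (2,0) (18,3.5) (19.5,19) (20,30.5) (19.5,32) (11,31.5) (4.5,30)
edge 0: (1,10)→(2,0)  cross = 1·0 − 2·10 = -20.0000; (r_i+r_j)·cross = 3·-20.0000 = -60.0000
edge 1: (2,0)→(18,3.5)  cross = 2·3.5 − 18·0 = 7.0000; (r_i+r_j)·cross = 20·7.0000 = 140.0000
edge 2: (18,3.5)→(19.5,19)  cross = 18·19 − 19.5·3.5 = 273.7500; (r_i+r_j)·cross = 37.5·273.7500 = 10265.6250
edge 3: (19.5,19)→(20,30.5)  cross = 19.5·30.5 − 20·19 = 214.7500; (r_i+r_j)·cross = 39.5·214.7500 = 8482.6250
edge 4: (20,30.5)→(19.5,32)  cross = 20·32 − 19.5·30.5 = 45.2500; (r_i+r_j)·cross = 39.5·45.2500 = 1787.3750
edge 5: (19.5,32)→(11,31.5)  cross = 19.5·31.5 − 11·32 = 262.2500; (r_i+r_j)·cross = 30.5·262.2500 = 7998.6250
edge 6: (11,31.5)→(4.5,30)  cross = 11·30 − 4.5·31.5 = 188.2500; (r_i+r_j)·cross = 15.5·188.2500 = 2917.8750
edge 7: (4.5,30)→(1,10)  cross = 4.5·10 − 1·30 = 15.0000; (r_i+r_j)·cross = 5.5·15.0000 = 82.5000
Σcross = 986.2500 → A = |Σcross|/2 = 493.1250 mm²
Σ(r_i+r_j)·cross = 31614.6250 → first moment M = |Σ|/6 = 5269.1042
R_c = M/A = 5269.1042/493.1250 = 10.6851 mm
θ = 178° = 3.106686 rad
V = θ·R_c·A = 3.106686·10.6851·493.1250 = 16369.453 mm³

Volume = 16369.453 mm³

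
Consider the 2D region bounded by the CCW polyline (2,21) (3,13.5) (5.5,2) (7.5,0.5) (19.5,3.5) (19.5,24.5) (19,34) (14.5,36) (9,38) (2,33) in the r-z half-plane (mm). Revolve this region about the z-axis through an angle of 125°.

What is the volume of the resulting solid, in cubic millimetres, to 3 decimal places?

Profile (r,z), 10 vertices: (2,21) (3,13.5) (5.5,2) (7.5,0.5) (19.5,3.5) (19.5,24.5) (19,34) (14.5,36) (9,38) (2,33)
edge 0: (2,21)→(3,13.5)  cross = 2·13.5 − 3·21 = -36.0000; (r_i+r_j)·cross = 5·-36.0000 = -180.0000
edge 1: (3,13.5)→(5.5,2)  cross = 3·2 − 5.5·13.5 = -68.2500; (r_i+r_j)·cross = 8.5·-68.2500 = -580.1250
edge 2: (5.5,2)→(7.5,0.5)  cross = 5.5·0.5 − 7.5·2 = -12.2500; (r_i+r_j)·cross = 13·-12.2500 = -159.2500
edge 3: (7.5,0.5)→(19.5,3.5)  cross = 7.5·3.5 − 19.5·0.5 = 16.5000; (r_i+r_j)·cross = 27·16.5000 = 445.5000
edge 4: (19.5,3.5)→(19.5,24.5)  cross = 19.5·24.5 − 19.5·3.5 = 409.5000; (r_i+r_j)·cross = 39·409.5000 = 15970.5000
edge 5: (19.5,24.5)→(19,34)  cross = 19.5·34 − 19·24.5 = 197.5000; (r_i+r_j)·cross = 38.5·197.5000 = 7603.7500
edge 6: (19,34)→(14.5,36)  cross = 19·36 − 14.5·34 = 191.0000; (r_i+r_j)·cross = 33.5·191.0000 = 6398.5000
edge 7: (14.5,36)→(9,38)  cross = 14.5·38 − 9·36 = 227.0000; (r_i+r_j)·cross = 23.5·227.0000 = 5334.5000
edge 8: (9,38)→(2,33)  cross = 9·33 − 2·38 = 221.0000; (r_i+r_j)·cross = 11·221.0000 = 2431.0000
edge 9: (2,33)→(2,21)  cross = 2·21 − 2·33 = -24.0000; (r_i+r_j)·cross = 4·-24.0000 = -96.0000
Σcross = 1122.0000 → A = |Σcross|/2 = 561.0000 mm²
Σ(r_i+r_j)·cross = 37168.3750 → first moment M = |Σ|/6 = 6194.7292
R_c = M/A = 6194.7292/561.0000 = 11.0423 mm
θ = 125° = 2.181662 rad
V = θ·R_c·A = 2.181662·11.0423·561.0000 = 13514.803 mm³

Volume = 13514.803 mm³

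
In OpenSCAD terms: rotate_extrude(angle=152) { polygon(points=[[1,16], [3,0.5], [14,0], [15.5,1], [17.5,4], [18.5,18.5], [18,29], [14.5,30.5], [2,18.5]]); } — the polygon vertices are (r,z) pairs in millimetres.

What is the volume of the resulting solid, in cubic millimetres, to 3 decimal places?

Volume = 11331.256 mm³

Profile (r,z), 9 vertices: (1,16) (3,0.5) (14,0) (15.5,1) (17.5,4) (18.5,18.5) (18,29) (14.5,30.5) (2,18.5)
edge 0: (1,16)→(3,0.5)  cross = 1·0.5 − 3·16 = -47.5000; (r_i+r_j)·cross = 4·-47.5000 = -190.0000
edge 1: (3,0.5)→(14,0)  cross = 3·0 − 14·0.5 = -7.0000; (r_i+r_j)·cross = 17·-7.0000 = -119.0000
edge 2: (14,0)→(15.5,1)  cross = 14·1 − 15.5·0 = 14.0000; (r_i+r_j)·cross = 29.5·14.0000 = 413.0000
edge 3: (15.5,1)→(17.5,4)  cross = 15.5·4 − 17.5·1 = 44.5000; (r_i+r_j)·cross = 33·44.5000 = 1468.5000
edge 4: (17.5,4)→(18.5,18.5)  cross = 17.5·18.5 − 18.5·4 = 249.7500; (r_i+r_j)·cross = 36·249.7500 = 8991.0000
edge 5: (18.5,18.5)→(18,29)  cross = 18.5·29 − 18·18.5 = 203.5000; (r_i+r_j)·cross = 36.5·203.5000 = 7427.7500
edge 6: (18,29)→(14.5,30.5)  cross = 18·30.5 − 14.5·29 = 128.5000; (r_i+r_j)·cross = 32.5·128.5000 = 4176.2500
edge 7: (14.5,30.5)→(2,18.5)  cross = 14.5·18.5 − 2·30.5 = 207.2500; (r_i+r_j)·cross = 16.5·207.2500 = 3419.6250
edge 8: (2,18.5)→(1,16)  cross = 2·16 − 1·18.5 = 13.5000; (r_i+r_j)·cross = 3·13.5000 = 40.5000
Σcross = 806.5000 → A = |Σcross|/2 = 403.2500 mm²
Σ(r_i+r_j)·cross = 25627.6250 → first moment M = |Σ|/6 = 4271.2708
R_c = M/A = 4271.2708/403.2500 = 10.5921 mm
θ = 152° = 2.652900 rad
V = θ·R_c·A = 2.652900·10.5921·403.2500 = 11331.256 mm³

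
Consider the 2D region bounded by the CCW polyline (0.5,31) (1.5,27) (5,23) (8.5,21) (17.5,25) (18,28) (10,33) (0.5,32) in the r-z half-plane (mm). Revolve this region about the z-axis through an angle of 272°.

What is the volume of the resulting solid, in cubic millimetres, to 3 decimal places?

Volume = 5876.558 mm³

Profile (r,z), 8 vertices: (0.5,31) (1.5,27) (5,23) (8.5,21) (17.5,25) (18,28) (10,33) (0.5,32)
edge 0: (0.5,31)→(1.5,27)  cross = 0.5·27 − 1.5·31 = -33.0000; (r_i+r_j)·cross = 2·-33.0000 = -66.0000
edge 1: (1.5,27)→(5,23)  cross = 1.5·23 − 5·27 = -100.5000; (r_i+r_j)·cross = 6.5·-100.5000 = -653.2500
edge 2: (5,23)→(8.5,21)  cross = 5·21 − 8.5·23 = -90.5000; (r_i+r_j)·cross = 13.5·-90.5000 = -1221.7500
edge 3: (8.5,21)→(17.5,25)  cross = 8.5·25 − 17.5·21 = -155.0000; (r_i+r_j)·cross = 26·-155.0000 = -4030.0000
edge 4: (17.5,25)→(18,28)  cross = 17.5·28 − 18·25 = 40.0000; (r_i+r_j)·cross = 35.5·40.0000 = 1420.0000
edge 5: (18,28)→(10,33)  cross = 18·33 − 10·28 = 314.0000; (r_i+r_j)·cross = 28·314.0000 = 8792.0000
edge 6: (10,33)→(0.5,32)  cross = 10·32 − 0.5·33 = 303.5000; (r_i+r_j)·cross = 10.5·303.5000 = 3186.7500
edge 7: (0.5,32)→(0.5,31)  cross = 0.5·31 − 0.5·32 = -0.5000; (r_i+r_j)·cross = 1·-0.5000 = -0.5000
Σcross = 278.0000 → A = |Σcross|/2 = 139.0000 mm²
Σ(r_i+r_j)·cross = 7427.2500 → first moment M = |Σ|/6 = 1237.8750
R_c = M/A = 1237.8750/139.0000 = 8.9056 mm
θ = 272° = 4.747296 rad
V = θ·R_c·A = 4.747296·8.9056·139.0000 = 5876.558 mm³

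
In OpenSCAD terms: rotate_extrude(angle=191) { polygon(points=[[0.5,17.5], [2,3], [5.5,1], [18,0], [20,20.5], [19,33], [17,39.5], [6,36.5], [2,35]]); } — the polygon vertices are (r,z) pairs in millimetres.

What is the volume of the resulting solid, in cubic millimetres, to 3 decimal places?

Volume = 22634.028 mm³

Profile (r,z), 9 vertices: (0.5,17.5) (2,3) (5.5,1) (18,0) (20,20.5) (19,33) (17,39.5) (6,36.5) (2,35)
edge 0: (0.5,17.5)→(2,3)  cross = 0.5·3 − 2·17.5 = -33.5000; (r_i+r_j)·cross = 2.5·-33.5000 = -83.7500
edge 1: (2,3)→(5.5,1)  cross = 2·1 − 5.5·3 = -14.5000; (r_i+r_j)·cross = 7.5·-14.5000 = -108.7500
edge 2: (5.5,1)→(18,0)  cross = 5.5·0 − 18·1 = -18.0000; (r_i+r_j)·cross = 23.5·-18.0000 = -423.0000
edge 3: (18,0)→(20,20.5)  cross = 18·20.5 − 20·0 = 369.0000; (r_i+r_j)·cross = 38·369.0000 = 14022.0000
edge 4: (20,20.5)→(19,33)  cross = 20·33 − 19·20.5 = 270.5000; (r_i+r_j)·cross = 39·270.5000 = 10549.5000
edge 5: (19,33)→(17,39.5)  cross = 19·39.5 − 17·33 = 189.5000; (r_i+r_j)·cross = 36·189.5000 = 6822.0000
edge 6: (17,39.5)→(6,36.5)  cross = 17·36.5 − 6·39.5 = 383.5000; (r_i+r_j)·cross = 23·383.5000 = 8820.5000
edge 7: (6,36.5)→(2,35)  cross = 6·35 − 2·36.5 = 137.0000; (r_i+r_j)·cross = 8·137.0000 = 1096.0000
edge 8: (2,35)→(0.5,17.5)  cross = 2·17.5 − 0.5·35 = 17.5000; (r_i+r_j)·cross = 2.5·17.5000 = 43.7500
Σcross = 1301.0000 → A = |Σcross|/2 = 650.5000 mm²
Σ(r_i+r_j)·cross = 40738.2500 → first moment M = |Σ|/6 = 6789.7083
R_c = M/A = 6789.7083/650.5000 = 10.4377 mm
θ = 191° = 3.333579 rad
V = θ·R_c·A = 3.333579·10.4377·650.5000 = 22634.028 mm³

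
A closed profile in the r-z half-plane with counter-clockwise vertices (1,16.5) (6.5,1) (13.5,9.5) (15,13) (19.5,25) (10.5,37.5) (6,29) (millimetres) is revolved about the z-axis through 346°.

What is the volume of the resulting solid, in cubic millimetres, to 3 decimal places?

Profile (r,z), 7 vertices: (1,16.5) (6.5,1) (13.5,9.5) (15,13) (19.5,25) (10.5,37.5) (6,29)
edge 0: (1,16.5)→(6.5,1)  cross = 1·1 − 6.5·16.5 = -106.2500; (r_i+r_j)·cross = 7.5·-106.2500 = -796.8750
edge 1: (6.5,1)→(13.5,9.5)  cross = 6.5·9.5 − 13.5·1 = 48.2500; (r_i+r_j)·cross = 20·48.2500 = 965.0000
edge 2: (13.5,9.5)→(15,13)  cross = 13.5·13 − 15·9.5 = 33.0000; (r_i+r_j)·cross = 28.5·33.0000 = 940.5000
edge 3: (15,13)→(19.5,25)  cross = 15·25 − 19.5·13 = 121.5000; (r_i+r_j)·cross = 34.5·121.5000 = 4191.7500
edge 4: (19.5,25)→(10.5,37.5)  cross = 19.5·37.5 − 10.5·25 = 468.7500; (r_i+r_j)·cross = 30·468.7500 = 14062.5000
edge 5: (10.5,37.5)→(6,29)  cross = 10.5·29 − 6·37.5 = 79.5000; (r_i+r_j)·cross = 16.5·79.5000 = 1311.7500
edge 6: (6,29)→(1,16.5)  cross = 6·16.5 − 1·29 = 70.0000; (r_i+r_j)·cross = 7·70.0000 = 490.0000
Σcross = 714.7500 → A = |Σcross|/2 = 357.3750 mm²
Σ(r_i+r_j)·cross = 21164.6250 → first moment M = |Σ|/6 = 3527.4375
R_c = M/A = 3527.4375/357.3750 = 9.8704 mm
θ = 346° = 6.038839 rad
V = θ·R_c·A = 6.038839·9.8704·357.3750 = 21301.628 mm³

Volume = 21301.628 mm³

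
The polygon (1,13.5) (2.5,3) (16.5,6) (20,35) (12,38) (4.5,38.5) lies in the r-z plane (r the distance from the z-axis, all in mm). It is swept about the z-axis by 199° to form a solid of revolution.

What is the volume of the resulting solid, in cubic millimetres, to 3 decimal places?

Profile (r,z), 6 vertices: (1,13.5) (2.5,3) (16.5,6) (20,35) (12,38) (4.5,38.5)
edge 0: (1,13.5)→(2.5,3)  cross = 1·3 − 2.5·13.5 = -30.7500; (r_i+r_j)·cross = 3.5·-30.7500 = -107.6250
edge 1: (2.5,3)→(16.5,6)  cross = 2.5·6 − 16.5·3 = -34.5000; (r_i+r_j)·cross = 19·-34.5000 = -655.5000
edge 2: (16.5,6)→(20,35)  cross = 16.5·35 − 20·6 = 457.5000; (r_i+r_j)·cross = 36.5·457.5000 = 16698.7500
edge 3: (20,35)→(12,38)  cross = 20·38 − 12·35 = 340.0000; (r_i+r_j)·cross = 32·340.0000 = 10880.0000
edge 4: (12,38)→(4.5,38.5)  cross = 12·38.5 − 4.5·38 = 291.0000; (r_i+r_j)·cross = 16.5·291.0000 = 4801.5000
edge 5: (4.5,38.5)→(1,13.5)  cross = 4.5·13.5 − 1·38.5 = 22.2500; (r_i+r_j)·cross = 5.5·22.2500 = 122.3750
Σcross = 1045.5000 → A = |Σcross|/2 = 522.7500 mm²
Σ(r_i+r_j)·cross = 31739.5000 → first moment M = |Σ|/6 = 5289.9167
R_c = M/A = 5289.9167/522.7500 = 10.1194 mm
θ = 199° = 3.473205 rad
V = θ·R_c·A = 3.473205·10.1194·522.7500 = 18372.966 mm³

Volume = 18372.966 mm³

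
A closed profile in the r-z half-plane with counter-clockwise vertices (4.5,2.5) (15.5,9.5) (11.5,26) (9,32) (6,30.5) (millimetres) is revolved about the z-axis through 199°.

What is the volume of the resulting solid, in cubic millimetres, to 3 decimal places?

Profile (r,z), 5 vertices: (4.5,2.5) (15.5,9.5) (11.5,26) (9,32) (6,30.5)
edge 0: (4.5,2.5)→(15.5,9.5)  cross = 4.5·9.5 − 15.5·2.5 = 4.0000; (r_i+r_j)·cross = 20·4.0000 = 80.0000
edge 1: (15.5,9.5)→(11.5,26)  cross = 15.5·26 − 11.5·9.5 = 293.7500; (r_i+r_j)·cross = 27·293.7500 = 7931.2500
edge 2: (11.5,26)→(9,32)  cross = 11.5·32 − 9·26 = 134.0000; (r_i+r_j)·cross = 20.5·134.0000 = 2747.0000
edge 3: (9,32)→(6,30.5)  cross = 9·30.5 − 6·32 = 82.5000; (r_i+r_j)·cross = 15·82.5000 = 1237.5000
edge 4: (6,30.5)→(4.5,2.5)  cross = 6·2.5 − 4.5·30.5 = -122.2500; (r_i+r_j)·cross = 10.5·-122.2500 = -1283.6250
Σcross = 392.0000 → A = |Σcross|/2 = 196.0000 mm²
Σ(r_i+r_j)·cross = 10712.1250 → first moment M = |Σ|/6 = 1785.3542
R_c = M/A = 1785.3542/196.0000 = 9.1089 mm
θ = 199° = 3.473205 rad
V = θ·R_c·A = 3.473205·9.1089·196.0000 = 6200.901 mm³

Volume = 6200.901 mm³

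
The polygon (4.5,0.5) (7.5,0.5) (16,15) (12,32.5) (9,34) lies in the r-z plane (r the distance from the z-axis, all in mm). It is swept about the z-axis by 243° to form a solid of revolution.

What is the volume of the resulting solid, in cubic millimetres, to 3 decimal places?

Volume = 8749.846 mm³

Profile (r,z), 5 vertices: (4.5,0.5) (7.5,0.5) (16,15) (12,32.5) (9,34)
edge 0: (4.5,0.5)→(7.5,0.5)  cross = 4.5·0.5 − 7.5·0.5 = -1.5000; (r_i+r_j)·cross = 12·-1.5000 = -18.0000
edge 1: (7.5,0.5)→(16,15)  cross = 7.5·15 − 16·0.5 = 104.5000; (r_i+r_j)·cross = 23.5·104.5000 = 2455.7500
edge 2: (16,15)→(12,32.5)  cross = 16·32.5 − 12·15 = 340.0000; (r_i+r_j)·cross = 28·340.0000 = 9520.0000
edge 3: (12,32.5)→(9,34)  cross = 12·34 − 9·32.5 = 115.5000; (r_i+r_j)·cross = 21·115.5000 = 2425.5000
edge 4: (9,34)→(4.5,0.5)  cross = 9·0.5 − 4.5·34 = -148.5000; (r_i+r_j)·cross = 13.5·-148.5000 = -2004.7500
Σcross = 410.0000 → A = |Σcross|/2 = 205.0000 mm²
Σ(r_i+r_j)·cross = 12378.5000 → first moment M = |Σ|/6 = 2063.0833
R_c = M/A = 2063.0833/205.0000 = 10.0638 mm
θ = 243° = 4.241150 rad
V = θ·R_c·A = 4.241150·10.0638·205.0000 = 8749.846 mm³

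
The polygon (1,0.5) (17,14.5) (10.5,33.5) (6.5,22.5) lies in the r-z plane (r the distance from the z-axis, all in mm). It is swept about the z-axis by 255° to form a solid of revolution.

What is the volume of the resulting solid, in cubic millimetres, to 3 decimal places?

Volume = 8717.592 mm³

Profile (r,z), 4 vertices: (1,0.5) (17,14.5) (10.5,33.5) (6.5,22.5)
edge 0: (1,0.5)→(17,14.5)  cross = 1·14.5 − 17·0.5 = 6.0000; (r_i+r_j)·cross = 18·6.0000 = 108.0000
edge 1: (17,14.5)→(10.5,33.5)  cross = 17·33.5 − 10.5·14.5 = 417.2500; (r_i+r_j)·cross = 27.5·417.2500 = 11474.3750
edge 2: (10.5,33.5)→(6.5,22.5)  cross = 10.5·22.5 − 6.5·33.5 = 18.5000; (r_i+r_j)·cross = 17·18.5000 = 314.5000
edge 3: (6.5,22.5)→(1,0.5)  cross = 6.5·0.5 − 1·22.5 = -19.2500; (r_i+r_j)·cross = 7.5·-19.2500 = -144.3750
Σcross = 422.5000 → A = |Σcross|/2 = 211.2500 mm²
Σ(r_i+r_j)·cross = 11752.5000 → first moment M = |Σ|/6 = 1958.7500
R_c = M/A = 1958.7500/211.2500 = 9.2722 mm
θ = 255° = 4.450590 rad
V = θ·R_c·A = 4.450590·9.2722·211.2500 = 8717.592 mm³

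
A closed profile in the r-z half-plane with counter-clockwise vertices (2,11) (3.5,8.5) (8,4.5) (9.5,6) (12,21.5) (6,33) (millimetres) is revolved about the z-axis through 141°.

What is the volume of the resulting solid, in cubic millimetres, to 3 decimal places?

Profile (r,z), 6 vertices: (2,11) (3.5,8.5) (8,4.5) (9.5,6) (12,21.5) (6,33)
edge 0: (2,11)→(3.5,8.5)  cross = 2·8.5 − 3.5·11 = -21.5000; (r_i+r_j)·cross = 5.5·-21.5000 = -118.2500
edge 1: (3.5,8.5)→(8,4.5)  cross = 3.5·4.5 − 8·8.5 = -52.2500; (r_i+r_j)·cross = 11.5·-52.2500 = -600.8750
edge 2: (8,4.5)→(9.5,6)  cross = 8·6 − 9.5·4.5 = 5.2500; (r_i+r_j)·cross = 17.5·5.2500 = 91.8750
edge 3: (9.5,6)→(12,21.5)  cross = 9.5·21.5 − 12·6 = 132.2500; (r_i+r_j)·cross = 21.5·132.2500 = 2843.3750
edge 4: (12,21.5)→(6,33)  cross = 12·33 − 6·21.5 = 267.0000; (r_i+r_j)·cross = 18·267.0000 = 4806.0000
edge 5: (6,33)→(2,11)  cross = 6·11 − 2·33 = 0.0000; (r_i+r_j)·cross = 8·0.0000 = 0.0000
Σcross = 330.7500 → A = |Σcross|/2 = 165.3750 mm²
Σ(r_i+r_j)·cross = 7022.1250 → first moment M = |Σ|/6 = 1170.3542
R_c = M/A = 1170.3542/165.3750 = 7.0770 mm
θ = 141° = 2.460914 rad
V = θ·R_c·A = 2.460914·7.0770·165.3750 = 2880.141 mm³

Volume = 2880.141 mm³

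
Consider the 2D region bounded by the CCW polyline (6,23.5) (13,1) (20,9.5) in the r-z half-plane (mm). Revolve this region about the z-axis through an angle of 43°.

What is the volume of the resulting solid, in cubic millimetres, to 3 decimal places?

Volume = 1058.568 mm³

Profile (r,z), 3 vertices: (6,23.5) (13,1) (20,9.5)
edge 0: (6,23.5)→(13,1)  cross = 6·1 − 13·23.5 = -299.5000; (r_i+r_j)·cross = 19·-299.5000 = -5690.5000
edge 1: (13,1)→(20,9.5)  cross = 13·9.5 − 20·1 = 103.5000; (r_i+r_j)·cross = 33·103.5000 = 3415.5000
edge 2: (20,9.5)→(6,23.5)  cross = 20·23.5 − 6·9.5 = 413.0000; (r_i+r_j)·cross = 26·413.0000 = 10738.0000
Σcross = 217.0000 → A = |Σcross|/2 = 108.5000 mm²
Σ(r_i+r_j)·cross = 8463.0000 → first moment M = |Σ|/6 = 1410.5000
R_c = M/A = 1410.5000/108.5000 = 13.0000 mm
θ = 43° = 0.750492 rad
V = θ·R_c·A = 0.750492·13.0000·108.5000 = 1058.568 mm³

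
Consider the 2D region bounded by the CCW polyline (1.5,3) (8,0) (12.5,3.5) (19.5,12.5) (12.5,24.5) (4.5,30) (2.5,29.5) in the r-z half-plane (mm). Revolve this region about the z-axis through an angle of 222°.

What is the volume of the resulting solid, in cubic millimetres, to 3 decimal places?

Volume = 11758.213 mm³

Profile (r,z), 7 vertices: (1.5,3) (8,0) (12.5,3.5) (19.5,12.5) (12.5,24.5) (4.5,30) (2.5,29.5)
edge 0: (1.5,3)→(8,0)  cross = 1.5·0 − 8·3 = -24.0000; (r_i+r_j)·cross = 9.5·-24.0000 = -228.0000
edge 1: (8,0)→(12.5,3.5)  cross = 8·3.5 − 12.5·0 = 28.0000; (r_i+r_j)·cross = 20.5·28.0000 = 574.0000
edge 2: (12.5,3.5)→(19.5,12.5)  cross = 12.5·12.5 − 19.5·3.5 = 88.0000; (r_i+r_j)·cross = 32·88.0000 = 2816.0000
edge 3: (19.5,12.5)→(12.5,24.5)  cross = 19.5·24.5 − 12.5·12.5 = 321.5000; (r_i+r_j)·cross = 32·321.5000 = 10288.0000
edge 4: (12.5,24.5)→(4.5,30)  cross = 12.5·30 − 4.5·24.5 = 264.7500; (r_i+r_j)·cross = 17·264.7500 = 4500.7500
edge 5: (4.5,30)→(2.5,29.5)  cross = 4.5·29.5 − 2.5·30 = 57.7500; (r_i+r_j)·cross = 7·57.7500 = 404.2500
edge 6: (2.5,29.5)→(1.5,3)  cross = 2.5·3 − 1.5·29.5 = -36.7500; (r_i+r_j)·cross = 4·-36.7500 = -147.0000
Σcross = 699.2500 → A = |Σcross|/2 = 349.6250 mm²
Σ(r_i+r_j)·cross = 18208.0000 → first moment M = |Σ|/6 = 3034.6667
R_c = M/A = 3034.6667/349.6250 = 8.6798 mm
θ = 222° = 3.874631 rad
V = θ·R_c·A = 3.874631·8.6798·349.6250 = 11758.213 mm³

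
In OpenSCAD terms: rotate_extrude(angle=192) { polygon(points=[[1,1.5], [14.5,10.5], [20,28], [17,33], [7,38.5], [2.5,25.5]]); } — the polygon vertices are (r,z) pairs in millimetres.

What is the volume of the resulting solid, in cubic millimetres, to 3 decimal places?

Volume = 13552.063 mm³

Profile (r,z), 6 vertices: (1,1.5) (14.5,10.5) (20,28) (17,33) (7,38.5) (2.5,25.5)
edge 0: (1,1.5)→(14.5,10.5)  cross = 1·10.5 − 14.5·1.5 = -11.2500; (r_i+r_j)·cross = 15.5·-11.2500 = -174.3750
edge 1: (14.5,10.5)→(20,28)  cross = 14.5·28 − 20·10.5 = 196.0000; (r_i+r_j)·cross = 34.5·196.0000 = 6762.0000
edge 2: (20,28)→(17,33)  cross = 20·33 − 17·28 = 184.0000; (r_i+r_j)·cross = 37·184.0000 = 6808.0000
edge 3: (17,33)→(7,38.5)  cross = 17·38.5 − 7·33 = 423.5000; (r_i+r_j)·cross = 24·423.5000 = 10164.0000
edge 4: (7,38.5)→(2.5,25.5)  cross = 7·25.5 − 2.5·38.5 = 82.2500; (r_i+r_j)·cross = 9.5·82.2500 = 781.3750
edge 5: (2.5,25.5)→(1,1.5)  cross = 2.5·1.5 − 1·25.5 = -21.7500; (r_i+r_j)·cross = 3.5·-21.7500 = -76.1250
Σcross = 852.7500 → A = |Σcross|/2 = 426.3750 mm²
Σ(r_i+r_j)·cross = 24264.8750 → first moment M = |Σ|/6 = 4044.1458
R_c = M/A = 4044.1458/426.3750 = 9.4850 mm
θ = 192° = 3.351032 rad
V = θ·R_c·A = 3.351032·9.4850·426.3750 = 13552.063 mm³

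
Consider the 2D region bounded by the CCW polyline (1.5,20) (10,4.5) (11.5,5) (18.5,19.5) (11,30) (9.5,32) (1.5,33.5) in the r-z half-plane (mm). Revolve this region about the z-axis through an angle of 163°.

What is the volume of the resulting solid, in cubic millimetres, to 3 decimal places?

Profile (r,z), 7 vertices: (1.5,20) (10,4.5) (11.5,5) (18.5,19.5) (11,30) (9.5,32) (1.5,33.5)
edge 0: (1.5,20)→(10,4.5)  cross = 1.5·4.5 − 10·20 = -193.2500; (r_i+r_j)·cross = 11.5·-193.2500 = -2222.3750
edge 1: (10,4.5)→(11.5,5)  cross = 10·5 − 11.5·4.5 = -1.7500; (r_i+r_j)·cross = 21.5·-1.7500 = -37.6250
edge 2: (11.5,5)→(18.5,19.5)  cross = 11.5·19.5 − 18.5·5 = 131.7500; (r_i+r_j)·cross = 30·131.7500 = 3952.5000
edge 3: (18.5,19.5)→(11,30)  cross = 18.5·30 − 11·19.5 = 340.5000; (r_i+r_j)·cross = 29.5·340.5000 = 10044.7500
edge 4: (11,30)→(9.5,32)  cross = 11·32 − 9.5·30 = 67.0000; (r_i+r_j)·cross = 20.5·67.0000 = 1373.5000
edge 5: (9.5,32)→(1.5,33.5)  cross = 9.5·33.5 − 1.5·32 = 270.2500; (r_i+r_j)·cross = 11·270.2500 = 2972.7500
edge 6: (1.5,33.5)→(1.5,20)  cross = 1.5·20 − 1.5·33.5 = -20.2500; (r_i+r_j)·cross = 3·-20.2500 = -60.7500
Σcross = 594.2500 → A = |Σcross|/2 = 297.1250 mm²
Σ(r_i+r_j)·cross = 16022.7500 → first moment M = |Σ|/6 = 2670.4583
R_c = M/A = 2670.4583/297.1250 = 8.9877 mm
θ = 163° = 2.844887 rad
V = θ·R_c·A = 2.844887·8.9877·297.1250 = 7597.151 mm³

Volume = 7597.151 mm³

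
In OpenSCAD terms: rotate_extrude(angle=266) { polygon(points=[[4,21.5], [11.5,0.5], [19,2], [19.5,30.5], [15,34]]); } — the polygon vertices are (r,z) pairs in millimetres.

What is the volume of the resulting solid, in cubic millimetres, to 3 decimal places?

Profile (r,z), 5 vertices: (4,21.5) (11.5,0.5) (19,2) (19.5,30.5) (15,34)
edge 0: (4,21.5)→(11.5,0.5)  cross = 4·0.5 − 11.5·21.5 = -245.2500; (r_i+r_j)·cross = 15.5·-245.2500 = -3801.3750
edge 1: (11.5,0.5)→(19,2)  cross = 11.5·2 − 19·0.5 = 13.5000; (r_i+r_j)·cross = 30.5·13.5000 = 411.7500
edge 2: (19,2)→(19.5,30.5)  cross = 19·30.5 − 19.5·2 = 540.5000; (r_i+r_j)·cross = 38.5·540.5000 = 20809.2500
edge 3: (19.5,30.5)→(15,34)  cross = 19.5·34 − 15·30.5 = 205.5000; (r_i+r_j)·cross = 34.5·205.5000 = 7089.7500
edge 4: (15,34)→(4,21.5)  cross = 15·21.5 − 4·34 = 186.5000; (r_i+r_j)·cross = 19·186.5000 = 3543.5000
Σcross = 700.7500 → A = |Σcross|/2 = 350.3750 mm²
Σ(r_i+r_j)·cross = 28052.8750 → first moment M = |Σ|/6 = 4675.4792
R_c = M/A = 4675.4792/350.3750 = 13.3442 mm
θ = 266° = 4.642576 rad
V = θ·R_c·A = 4.642576·13.3442·350.3750 = 21706.266 mm³

Volume = 21706.266 mm³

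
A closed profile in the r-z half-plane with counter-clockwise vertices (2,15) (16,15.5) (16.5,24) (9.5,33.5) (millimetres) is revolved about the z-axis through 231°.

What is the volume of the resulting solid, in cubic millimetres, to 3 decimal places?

Volume = 6529.943 mm³

Profile (r,z), 4 vertices: (2,15) (16,15.5) (16.5,24) (9.5,33.5)
edge 0: (2,15)→(16,15.5)  cross = 2·15.5 − 16·15 = -209.0000; (r_i+r_j)·cross = 18·-209.0000 = -3762.0000
edge 1: (16,15.5)→(16.5,24)  cross = 16·24 − 16.5·15.5 = 128.2500; (r_i+r_j)·cross = 32.5·128.2500 = 4168.1250
edge 2: (16.5,24)→(9.5,33.5)  cross = 16.5·33.5 − 9.5·24 = 324.7500; (r_i+r_j)·cross = 26·324.7500 = 8443.5000
edge 3: (9.5,33.5)→(2,15)  cross = 9.5·15 − 2·33.5 = 75.5000; (r_i+r_j)·cross = 11.5·75.5000 = 868.2500
Σcross = 319.5000 → A = |Σcross|/2 = 159.7500 mm²
Σ(r_i+r_j)·cross = 9717.8750 → first moment M = |Σ|/6 = 1619.6458
R_c = M/A = 1619.6458/159.7500 = 10.1386 mm
θ = 231° = 4.031711 rad
V = θ·R_c·A = 4.031711·10.1386·159.7500 = 6529.943 mm³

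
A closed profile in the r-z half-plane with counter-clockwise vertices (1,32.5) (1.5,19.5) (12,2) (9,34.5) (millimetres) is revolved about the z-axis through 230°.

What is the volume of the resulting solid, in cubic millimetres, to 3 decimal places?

Profile (r,z), 4 vertices: (1,32.5) (1.5,19.5) (12,2) (9,34.5)
edge 0: (1,32.5)→(1.5,19.5)  cross = 1·19.5 − 1.5·32.5 = -29.2500; (r_i+r_j)·cross = 2.5·-29.2500 = -73.1250
edge 1: (1.5,19.5)→(12,2)  cross = 1.5·2 − 12·19.5 = -231.0000; (r_i+r_j)·cross = 13.5·-231.0000 = -3118.5000
edge 2: (12,2)→(9,34.5)  cross = 12·34.5 − 9·2 = 396.0000; (r_i+r_j)·cross = 21·396.0000 = 8316.0000
edge 3: (9,34.5)→(1,32.5)  cross = 9·32.5 − 1·34.5 = 258.0000; (r_i+r_j)·cross = 10·258.0000 = 2580.0000
Σcross = 393.7500 → A = |Σcross|/2 = 196.8750 mm²
Σ(r_i+r_j)·cross = 7704.3750 → first moment M = |Σ|/6 = 1284.0625
R_c = M/A = 1284.0625/196.8750 = 6.5222 mm
θ = 230° = 4.014257 rad
V = θ·R_c·A = 4.014257·6.5222·196.8750 = 5154.557 mm³

Volume = 5154.557 mm³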